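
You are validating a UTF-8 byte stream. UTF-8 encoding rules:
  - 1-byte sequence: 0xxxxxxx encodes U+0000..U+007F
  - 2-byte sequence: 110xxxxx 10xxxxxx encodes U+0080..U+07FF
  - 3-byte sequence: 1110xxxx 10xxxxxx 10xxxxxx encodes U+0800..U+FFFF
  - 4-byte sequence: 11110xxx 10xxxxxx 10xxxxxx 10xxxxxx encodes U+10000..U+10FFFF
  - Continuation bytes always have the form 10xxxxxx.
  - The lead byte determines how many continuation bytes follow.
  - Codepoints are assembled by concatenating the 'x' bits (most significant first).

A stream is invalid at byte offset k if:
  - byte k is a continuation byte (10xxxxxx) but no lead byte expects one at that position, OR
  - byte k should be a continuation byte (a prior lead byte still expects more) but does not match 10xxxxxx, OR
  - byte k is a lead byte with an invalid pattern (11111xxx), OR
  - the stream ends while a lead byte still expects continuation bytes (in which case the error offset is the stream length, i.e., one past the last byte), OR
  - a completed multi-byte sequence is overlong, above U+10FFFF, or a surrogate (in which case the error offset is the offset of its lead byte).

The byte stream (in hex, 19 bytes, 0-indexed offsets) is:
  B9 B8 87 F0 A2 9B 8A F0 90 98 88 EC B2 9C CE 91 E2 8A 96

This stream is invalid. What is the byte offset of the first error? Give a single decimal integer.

Byte[0]=B9: INVALID lead byte (not 0xxx/110x/1110/11110)

Answer: 0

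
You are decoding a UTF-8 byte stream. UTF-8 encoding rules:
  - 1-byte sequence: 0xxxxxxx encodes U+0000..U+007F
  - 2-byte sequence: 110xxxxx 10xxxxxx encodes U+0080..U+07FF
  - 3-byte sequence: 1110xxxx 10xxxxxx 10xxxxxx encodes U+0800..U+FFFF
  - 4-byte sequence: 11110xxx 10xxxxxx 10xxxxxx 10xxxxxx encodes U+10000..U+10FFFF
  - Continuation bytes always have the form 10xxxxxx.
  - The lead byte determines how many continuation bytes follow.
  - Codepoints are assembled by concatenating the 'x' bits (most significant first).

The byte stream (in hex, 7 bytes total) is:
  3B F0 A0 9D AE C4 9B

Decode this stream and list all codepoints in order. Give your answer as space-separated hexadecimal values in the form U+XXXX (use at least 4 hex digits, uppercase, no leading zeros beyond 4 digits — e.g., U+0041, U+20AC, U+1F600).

Byte[0]=3B: 1-byte ASCII. cp=U+003B
Byte[1]=F0: 4-byte lead, need 3 cont bytes. acc=0x0
Byte[2]=A0: continuation. acc=(acc<<6)|0x20=0x20
Byte[3]=9D: continuation. acc=(acc<<6)|0x1D=0x81D
Byte[4]=AE: continuation. acc=(acc<<6)|0x2E=0x2076E
Completed: cp=U+2076E (starts at byte 1)
Byte[5]=C4: 2-byte lead, need 1 cont bytes. acc=0x4
Byte[6]=9B: continuation. acc=(acc<<6)|0x1B=0x11B
Completed: cp=U+011B (starts at byte 5)

Answer: U+003B U+2076E U+011B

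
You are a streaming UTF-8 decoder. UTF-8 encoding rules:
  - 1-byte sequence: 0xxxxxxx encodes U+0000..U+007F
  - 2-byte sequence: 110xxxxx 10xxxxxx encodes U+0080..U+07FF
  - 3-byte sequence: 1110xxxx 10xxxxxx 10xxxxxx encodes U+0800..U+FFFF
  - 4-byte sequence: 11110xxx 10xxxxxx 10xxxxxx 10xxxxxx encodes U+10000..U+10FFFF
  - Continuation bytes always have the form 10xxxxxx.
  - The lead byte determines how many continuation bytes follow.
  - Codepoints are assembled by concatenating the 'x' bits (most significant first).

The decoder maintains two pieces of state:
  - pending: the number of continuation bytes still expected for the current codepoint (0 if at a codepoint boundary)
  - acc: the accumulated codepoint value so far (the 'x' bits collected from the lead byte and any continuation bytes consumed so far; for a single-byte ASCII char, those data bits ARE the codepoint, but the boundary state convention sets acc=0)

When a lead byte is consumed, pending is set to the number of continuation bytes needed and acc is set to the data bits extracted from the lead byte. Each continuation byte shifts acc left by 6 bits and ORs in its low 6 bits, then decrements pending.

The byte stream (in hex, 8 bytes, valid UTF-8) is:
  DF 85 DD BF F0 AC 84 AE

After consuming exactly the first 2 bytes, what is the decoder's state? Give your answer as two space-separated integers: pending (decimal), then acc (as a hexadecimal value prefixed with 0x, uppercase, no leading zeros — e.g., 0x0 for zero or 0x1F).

Byte[0]=DF: 2-byte lead. pending=1, acc=0x1F
Byte[1]=85: continuation. acc=(acc<<6)|0x05=0x7C5, pending=0

Answer: 0 0x7C5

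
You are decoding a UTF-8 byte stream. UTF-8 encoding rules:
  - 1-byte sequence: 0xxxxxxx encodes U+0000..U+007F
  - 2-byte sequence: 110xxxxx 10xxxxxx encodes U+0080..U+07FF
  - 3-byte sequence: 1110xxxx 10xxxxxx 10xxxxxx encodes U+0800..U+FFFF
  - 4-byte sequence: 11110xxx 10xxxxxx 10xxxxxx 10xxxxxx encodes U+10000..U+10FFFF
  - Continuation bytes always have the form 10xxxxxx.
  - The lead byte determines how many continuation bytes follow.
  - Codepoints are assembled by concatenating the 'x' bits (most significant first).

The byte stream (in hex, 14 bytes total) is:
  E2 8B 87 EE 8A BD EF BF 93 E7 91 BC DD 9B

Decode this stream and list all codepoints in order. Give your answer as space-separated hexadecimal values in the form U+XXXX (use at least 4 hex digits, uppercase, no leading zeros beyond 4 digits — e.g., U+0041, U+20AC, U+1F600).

Answer: U+22C7 U+E2BD U+FFD3 U+747C U+075B

Derivation:
Byte[0]=E2: 3-byte lead, need 2 cont bytes. acc=0x2
Byte[1]=8B: continuation. acc=(acc<<6)|0x0B=0x8B
Byte[2]=87: continuation. acc=(acc<<6)|0x07=0x22C7
Completed: cp=U+22C7 (starts at byte 0)
Byte[3]=EE: 3-byte lead, need 2 cont bytes. acc=0xE
Byte[4]=8A: continuation. acc=(acc<<6)|0x0A=0x38A
Byte[5]=BD: continuation. acc=(acc<<6)|0x3D=0xE2BD
Completed: cp=U+E2BD (starts at byte 3)
Byte[6]=EF: 3-byte lead, need 2 cont bytes. acc=0xF
Byte[7]=BF: continuation. acc=(acc<<6)|0x3F=0x3FF
Byte[8]=93: continuation. acc=(acc<<6)|0x13=0xFFD3
Completed: cp=U+FFD3 (starts at byte 6)
Byte[9]=E7: 3-byte lead, need 2 cont bytes. acc=0x7
Byte[10]=91: continuation. acc=(acc<<6)|0x11=0x1D1
Byte[11]=BC: continuation. acc=(acc<<6)|0x3C=0x747C
Completed: cp=U+747C (starts at byte 9)
Byte[12]=DD: 2-byte lead, need 1 cont bytes. acc=0x1D
Byte[13]=9B: continuation. acc=(acc<<6)|0x1B=0x75B
Completed: cp=U+075B (starts at byte 12)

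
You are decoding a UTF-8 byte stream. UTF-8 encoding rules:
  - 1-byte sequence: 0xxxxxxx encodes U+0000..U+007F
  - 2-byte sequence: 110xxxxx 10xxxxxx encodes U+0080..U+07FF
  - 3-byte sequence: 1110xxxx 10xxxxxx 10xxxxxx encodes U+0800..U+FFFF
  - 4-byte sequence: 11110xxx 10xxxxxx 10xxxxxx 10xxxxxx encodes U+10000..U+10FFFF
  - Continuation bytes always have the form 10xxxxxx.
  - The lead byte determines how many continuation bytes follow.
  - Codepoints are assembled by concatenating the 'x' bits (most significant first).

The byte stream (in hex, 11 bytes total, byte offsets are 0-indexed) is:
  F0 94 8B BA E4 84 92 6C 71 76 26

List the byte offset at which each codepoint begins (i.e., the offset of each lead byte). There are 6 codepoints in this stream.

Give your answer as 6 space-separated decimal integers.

Byte[0]=F0: 4-byte lead, need 3 cont bytes. acc=0x0
Byte[1]=94: continuation. acc=(acc<<6)|0x14=0x14
Byte[2]=8B: continuation. acc=(acc<<6)|0x0B=0x50B
Byte[3]=BA: continuation. acc=(acc<<6)|0x3A=0x142FA
Completed: cp=U+142FA (starts at byte 0)
Byte[4]=E4: 3-byte lead, need 2 cont bytes. acc=0x4
Byte[5]=84: continuation. acc=(acc<<6)|0x04=0x104
Byte[6]=92: continuation. acc=(acc<<6)|0x12=0x4112
Completed: cp=U+4112 (starts at byte 4)
Byte[7]=6C: 1-byte ASCII. cp=U+006C
Byte[8]=71: 1-byte ASCII. cp=U+0071
Byte[9]=76: 1-byte ASCII. cp=U+0076
Byte[10]=26: 1-byte ASCII. cp=U+0026

Answer: 0 4 7 8 9 10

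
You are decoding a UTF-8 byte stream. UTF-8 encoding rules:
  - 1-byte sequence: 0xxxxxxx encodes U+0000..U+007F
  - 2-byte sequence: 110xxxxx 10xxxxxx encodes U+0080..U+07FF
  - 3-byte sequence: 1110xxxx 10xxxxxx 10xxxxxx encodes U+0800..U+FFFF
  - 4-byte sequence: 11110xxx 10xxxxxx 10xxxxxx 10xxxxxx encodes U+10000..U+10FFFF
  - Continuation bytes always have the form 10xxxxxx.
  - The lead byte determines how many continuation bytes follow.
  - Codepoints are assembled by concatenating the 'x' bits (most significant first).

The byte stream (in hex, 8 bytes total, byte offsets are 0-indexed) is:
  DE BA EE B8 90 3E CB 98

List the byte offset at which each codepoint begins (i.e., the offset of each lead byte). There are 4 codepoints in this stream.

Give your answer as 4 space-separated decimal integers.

Answer: 0 2 5 6

Derivation:
Byte[0]=DE: 2-byte lead, need 1 cont bytes. acc=0x1E
Byte[1]=BA: continuation. acc=(acc<<6)|0x3A=0x7BA
Completed: cp=U+07BA (starts at byte 0)
Byte[2]=EE: 3-byte lead, need 2 cont bytes. acc=0xE
Byte[3]=B8: continuation. acc=(acc<<6)|0x38=0x3B8
Byte[4]=90: continuation. acc=(acc<<6)|0x10=0xEE10
Completed: cp=U+EE10 (starts at byte 2)
Byte[5]=3E: 1-byte ASCII. cp=U+003E
Byte[6]=CB: 2-byte lead, need 1 cont bytes. acc=0xB
Byte[7]=98: continuation. acc=(acc<<6)|0x18=0x2D8
Completed: cp=U+02D8 (starts at byte 6)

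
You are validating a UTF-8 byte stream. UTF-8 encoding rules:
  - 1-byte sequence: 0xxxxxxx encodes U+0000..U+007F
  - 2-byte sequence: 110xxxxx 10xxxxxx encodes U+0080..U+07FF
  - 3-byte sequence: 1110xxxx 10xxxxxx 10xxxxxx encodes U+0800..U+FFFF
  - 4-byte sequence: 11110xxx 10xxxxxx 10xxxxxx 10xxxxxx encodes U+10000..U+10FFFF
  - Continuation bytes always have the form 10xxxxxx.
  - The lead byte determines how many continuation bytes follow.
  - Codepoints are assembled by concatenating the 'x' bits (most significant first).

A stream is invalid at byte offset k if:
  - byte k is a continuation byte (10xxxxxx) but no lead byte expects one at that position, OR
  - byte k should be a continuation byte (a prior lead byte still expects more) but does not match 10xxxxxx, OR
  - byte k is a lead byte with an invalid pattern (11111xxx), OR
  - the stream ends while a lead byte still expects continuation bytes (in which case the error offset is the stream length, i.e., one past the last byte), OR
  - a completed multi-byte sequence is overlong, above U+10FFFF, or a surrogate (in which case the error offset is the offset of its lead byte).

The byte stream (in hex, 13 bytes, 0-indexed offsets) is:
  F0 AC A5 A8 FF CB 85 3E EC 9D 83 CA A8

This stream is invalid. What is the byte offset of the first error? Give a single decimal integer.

Answer: 4

Derivation:
Byte[0]=F0: 4-byte lead, need 3 cont bytes. acc=0x0
Byte[1]=AC: continuation. acc=(acc<<6)|0x2C=0x2C
Byte[2]=A5: continuation. acc=(acc<<6)|0x25=0xB25
Byte[3]=A8: continuation. acc=(acc<<6)|0x28=0x2C968
Completed: cp=U+2C968 (starts at byte 0)
Byte[4]=FF: INVALID lead byte (not 0xxx/110x/1110/11110)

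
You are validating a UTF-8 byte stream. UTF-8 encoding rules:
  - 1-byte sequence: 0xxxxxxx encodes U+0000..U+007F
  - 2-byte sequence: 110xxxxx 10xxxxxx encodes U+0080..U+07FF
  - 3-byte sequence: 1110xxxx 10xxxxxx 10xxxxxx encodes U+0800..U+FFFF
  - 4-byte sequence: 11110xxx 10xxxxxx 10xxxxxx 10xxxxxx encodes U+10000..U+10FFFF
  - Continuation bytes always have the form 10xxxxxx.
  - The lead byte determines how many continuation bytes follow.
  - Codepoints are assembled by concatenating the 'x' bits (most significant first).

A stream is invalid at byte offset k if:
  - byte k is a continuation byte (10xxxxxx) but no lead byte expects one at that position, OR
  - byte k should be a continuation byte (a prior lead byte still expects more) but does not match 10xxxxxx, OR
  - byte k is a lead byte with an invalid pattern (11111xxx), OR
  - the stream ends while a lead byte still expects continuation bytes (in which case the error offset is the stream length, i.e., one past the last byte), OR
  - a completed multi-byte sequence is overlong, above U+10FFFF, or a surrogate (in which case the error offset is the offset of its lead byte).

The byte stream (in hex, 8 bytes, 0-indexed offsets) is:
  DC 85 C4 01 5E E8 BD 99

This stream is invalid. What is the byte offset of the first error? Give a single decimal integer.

Answer: 3

Derivation:
Byte[0]=DC: 2-byte lead, need 1 cont bytes. acc=0x1C
Byte[1]=85: continuation. acc=(acc<<6)|0x05=0x705
Completed: cp=U+0705 (starts at byte 0)
Byte[2]=C4: 2-byte lead, need 1 cont bytes. acc=0x4
Byte[3]=01: expected 10xxxxxx continuation. INVALID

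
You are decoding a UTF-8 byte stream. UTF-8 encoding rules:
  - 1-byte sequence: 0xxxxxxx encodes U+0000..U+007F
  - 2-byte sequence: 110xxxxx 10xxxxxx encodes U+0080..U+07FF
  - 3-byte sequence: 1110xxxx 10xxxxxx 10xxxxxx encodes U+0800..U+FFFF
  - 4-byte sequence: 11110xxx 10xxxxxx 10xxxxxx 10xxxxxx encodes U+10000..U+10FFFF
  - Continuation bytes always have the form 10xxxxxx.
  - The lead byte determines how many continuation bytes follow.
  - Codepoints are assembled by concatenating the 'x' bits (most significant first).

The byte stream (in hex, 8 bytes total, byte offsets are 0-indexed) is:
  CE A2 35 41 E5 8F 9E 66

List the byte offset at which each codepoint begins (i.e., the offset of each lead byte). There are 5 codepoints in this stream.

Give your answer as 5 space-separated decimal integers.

Answer: 0 2 3 4 7

Derivation:
Byte[0]=CE: 2-byte lead, need 1 cont bytes. acc=0xE
Byte[1]=A2: continuation. acc=(acc<<6)|0x22=0x3A2
Completed: cp=U+03A2 (starts at byte 0)
Byte[2]=35: 1-byte ASCII. cp=U+0035
Byte[3]=41: 1-byte ASCII. cp=U+0041
Byte[4]=E5: 3-byte lead, need 2 cont bytes. acc=0x5
Byte[5]=8F: continuation. acc=(acc<<6)|0x0F=0x14F
Byte[6]=9E: continuation. acc=(acc<<6)|0x1E=0x53DE
Completed: cp=U+53DE (starts at byte 4)
Byte[7]=66: 1-byte ASCII. cp=U+0066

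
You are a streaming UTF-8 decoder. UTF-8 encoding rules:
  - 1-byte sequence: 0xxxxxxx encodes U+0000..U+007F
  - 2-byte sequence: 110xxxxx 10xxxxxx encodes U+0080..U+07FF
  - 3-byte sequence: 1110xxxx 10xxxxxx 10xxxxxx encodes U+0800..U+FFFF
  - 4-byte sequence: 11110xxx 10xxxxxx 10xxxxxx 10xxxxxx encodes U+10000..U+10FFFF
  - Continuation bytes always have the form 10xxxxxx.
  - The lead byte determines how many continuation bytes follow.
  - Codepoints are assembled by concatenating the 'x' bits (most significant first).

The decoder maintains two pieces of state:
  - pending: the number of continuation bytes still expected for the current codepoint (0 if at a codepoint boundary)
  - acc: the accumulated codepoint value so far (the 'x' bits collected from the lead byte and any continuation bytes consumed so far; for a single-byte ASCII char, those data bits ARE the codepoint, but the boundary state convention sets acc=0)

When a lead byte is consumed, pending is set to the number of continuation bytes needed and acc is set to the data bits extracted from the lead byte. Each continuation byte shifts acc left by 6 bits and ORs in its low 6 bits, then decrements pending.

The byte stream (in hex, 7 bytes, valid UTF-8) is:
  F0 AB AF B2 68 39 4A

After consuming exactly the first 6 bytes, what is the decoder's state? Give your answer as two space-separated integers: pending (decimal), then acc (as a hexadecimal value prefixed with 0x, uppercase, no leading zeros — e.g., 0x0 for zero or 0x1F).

Answer: 0 0x0

Derivation:
Byte[0]=F0: 4-byte lead. pending=3, acc=0x0
Byte[1]=AB: continuation. acc=(acc<<6)|0x2B=0x2B, pending=2
Byte[2]=AF: continuation. acc=(acc<<6)|0x2F=0xAEF, pending=1
Byte[3]=B2: continuation. acc=(acc<<6)|0x32=0x2BBF2, pending=0
Byte[4]=68: 1-byte. pending=0, acc=0x0
Byte[5]=39: 1-byte. pending=0, acc=0x0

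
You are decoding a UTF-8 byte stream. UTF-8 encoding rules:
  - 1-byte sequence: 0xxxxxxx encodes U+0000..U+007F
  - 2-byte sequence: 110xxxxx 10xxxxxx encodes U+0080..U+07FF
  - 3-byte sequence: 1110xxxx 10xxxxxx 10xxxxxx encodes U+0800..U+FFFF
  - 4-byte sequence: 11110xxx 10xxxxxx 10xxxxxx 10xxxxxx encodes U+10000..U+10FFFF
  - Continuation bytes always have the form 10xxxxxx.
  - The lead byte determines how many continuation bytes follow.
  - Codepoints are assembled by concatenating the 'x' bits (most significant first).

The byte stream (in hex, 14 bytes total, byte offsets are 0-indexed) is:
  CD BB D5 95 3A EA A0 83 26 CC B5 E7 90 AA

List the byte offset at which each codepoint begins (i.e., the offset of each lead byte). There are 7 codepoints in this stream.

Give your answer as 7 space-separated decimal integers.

Byte[0]=CD: 2-byte lead, need 1 cont bytes. acc=0xD
Byte[1]=BB: continuation. acc=(acc<<6)|0x3B=0x37B
Completed: cp=U+037B (starts at byte 0)
Byte[2]=D5: 2-byte lead, need 1 cont bytes. acc=0x15
Byte[3]=95: continuation. acc=(acc<<6)|0x15=0x555
Completed: cp=U+0555 (starts at byte 2)
Byte[4]=3A: 1-byte ASCII. cp=U+003A
Byte[5]=EA: 3-byte lead, need 2 cont bytes. acc=0xA
Byte[6]=A0: continuation. acc=(acc<<6)|0x20=0x2A0
Byte[7]=83: continuation. acc=(acc<<6)|0x03=0xA803
Completed: cp=U+A803 (starts at byte 5)
Byte[8]=26: 1-byte ASCII. cp=U+0026
Byte[9]=CC: 2-byte lead, need 1 cont bytes. acc=0xC
Byte[10]=B5: continuation. acc=(acc<<6)|0x35=0x335
Completed: cp=U+0335 (starts at byte 9)
Byte[11]=E7: 3-byte lead, need 2 cont bytes. acc=0x7
Byte[12]=90: continuation. acc=(acc<<6)|0x10=0x1D0
Byte[13]=AA: continuation. acc=(acc<<6)|0x2A=0x742A
Completed: cp=U+742A (starts at byte 11)

Answer: 0 2 4 5 8 9 11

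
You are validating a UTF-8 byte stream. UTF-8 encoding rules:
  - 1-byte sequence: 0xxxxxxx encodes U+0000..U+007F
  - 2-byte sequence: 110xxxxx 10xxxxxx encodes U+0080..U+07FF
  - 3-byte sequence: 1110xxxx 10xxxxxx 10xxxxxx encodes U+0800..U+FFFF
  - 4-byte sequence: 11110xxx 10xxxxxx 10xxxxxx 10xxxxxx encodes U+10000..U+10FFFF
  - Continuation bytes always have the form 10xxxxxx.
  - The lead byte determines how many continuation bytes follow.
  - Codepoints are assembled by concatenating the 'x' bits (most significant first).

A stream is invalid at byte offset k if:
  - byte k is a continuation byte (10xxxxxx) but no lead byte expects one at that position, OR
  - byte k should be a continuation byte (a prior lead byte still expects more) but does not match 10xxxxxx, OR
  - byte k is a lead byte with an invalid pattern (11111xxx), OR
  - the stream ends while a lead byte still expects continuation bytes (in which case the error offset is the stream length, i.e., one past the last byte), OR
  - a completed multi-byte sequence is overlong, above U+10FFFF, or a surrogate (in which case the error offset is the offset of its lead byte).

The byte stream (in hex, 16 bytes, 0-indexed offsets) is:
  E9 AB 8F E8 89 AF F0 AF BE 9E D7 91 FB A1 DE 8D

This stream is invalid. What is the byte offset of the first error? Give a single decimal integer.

Byte[0]=E9: 3-byte lead, need 2 cont bytes. acc=0x9
Byte[1]=AB: continuation. acc=(acc<<6)|0x2B=0x26B
Byte[2]=8F: continuation. acc=(acc<<6)|0x0F=0x9ACF
Completed: cp=U+9ACF (starts at byte 0)
Byte[3]=E8: 3-byte lead, need 2 cont bytes. acc=0x8
Byte[4]=89: continuation. acc=(acc<<6)|0x09=0x209
Byte[5]=AF: continuation. acc=(acc<<6)|0x2F=0x826F
Completed: cp=U+826F (starts at byte 3)
Byte[6]=F0: 4-byte lead, need 3 cont bytes. acc=0x0
Byte[7]=AF: continuation. acc=(acc<<6)|0x2F=0x2F
Byte[8]=BE: continuation. acc=(acc<<6)|0x3E=0xBFE
Byte[9]=9E: continuation. acc=(acc<<6)|0x1E=0x2FF9E
Completed: cp=U+2FF9E (starts at byte 6)
Byte[10]=D7: 2-byte lead, need 1 cont bytes. acc=0x17
Byte[11]=91: continuation. acc=(acc<<6)|0x11=0x5D1
Completed: cp=U+05D1 (starts at byte 10)
Byte[12]=FB: INVALID lead byte (not 0xxx/110x/1110/11110)

Answer: 12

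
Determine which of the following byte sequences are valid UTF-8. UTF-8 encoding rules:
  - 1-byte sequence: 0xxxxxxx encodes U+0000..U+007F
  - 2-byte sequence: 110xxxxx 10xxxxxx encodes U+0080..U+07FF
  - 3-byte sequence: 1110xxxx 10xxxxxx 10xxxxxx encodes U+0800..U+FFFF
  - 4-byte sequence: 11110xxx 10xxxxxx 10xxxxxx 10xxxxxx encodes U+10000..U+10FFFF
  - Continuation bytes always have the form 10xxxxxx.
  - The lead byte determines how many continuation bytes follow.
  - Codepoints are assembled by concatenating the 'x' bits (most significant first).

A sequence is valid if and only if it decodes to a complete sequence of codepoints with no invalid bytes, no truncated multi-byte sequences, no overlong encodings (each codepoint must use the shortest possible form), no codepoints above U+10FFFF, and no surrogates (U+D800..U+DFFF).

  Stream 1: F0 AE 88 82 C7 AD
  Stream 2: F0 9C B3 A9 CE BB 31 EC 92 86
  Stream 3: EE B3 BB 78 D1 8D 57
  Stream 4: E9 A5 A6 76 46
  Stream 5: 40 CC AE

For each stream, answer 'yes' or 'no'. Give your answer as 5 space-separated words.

Answer: yes yes yes yes yes

Derivation:
Stream 1: decodes cleanly. VALID
Stream 2: decodes cleanly. VALID
Stream 3: decodes cleanly. VALID
Stream 4: decodes cleanly. VALID
Stream 5: decodes cleanly. VALID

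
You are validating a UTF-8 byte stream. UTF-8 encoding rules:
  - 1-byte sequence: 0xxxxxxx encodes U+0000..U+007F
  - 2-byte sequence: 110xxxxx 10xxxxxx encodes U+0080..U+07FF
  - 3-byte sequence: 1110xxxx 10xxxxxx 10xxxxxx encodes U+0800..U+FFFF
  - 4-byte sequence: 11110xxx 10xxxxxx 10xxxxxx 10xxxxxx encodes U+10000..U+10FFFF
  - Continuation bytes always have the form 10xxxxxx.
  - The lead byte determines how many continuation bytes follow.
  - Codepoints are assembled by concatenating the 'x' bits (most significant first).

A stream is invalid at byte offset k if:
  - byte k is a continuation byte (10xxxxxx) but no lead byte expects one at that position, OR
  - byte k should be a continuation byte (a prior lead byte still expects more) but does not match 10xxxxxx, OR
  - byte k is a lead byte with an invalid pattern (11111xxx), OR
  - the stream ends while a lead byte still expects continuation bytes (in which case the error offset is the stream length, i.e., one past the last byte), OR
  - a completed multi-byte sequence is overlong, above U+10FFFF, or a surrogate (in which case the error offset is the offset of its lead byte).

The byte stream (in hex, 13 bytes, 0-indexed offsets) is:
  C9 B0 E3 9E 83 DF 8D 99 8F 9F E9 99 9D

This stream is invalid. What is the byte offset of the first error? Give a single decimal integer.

Byte[0]=C9: 2-byte lead, need 1 cont bytes. acc=0x9
Byte[1]=B0: continuation. acc=(acc<<6)|0x30=0x270
Completed: cp=U+0270 (starts at byte 0)
Byte[2]=E3: 3-byte lead, need 2 cont bytes. acc=0x3
Byte[3]=9E: continuation. acc=(acc<<6)|0x1E=0xDE
Byte[4]=83: continuation. acc=(acc<<6)|0x03=0x3783
Completed: cp=U+3783 (starts at byte 2)
Byte[5]=DF: 2-byte lead, need 1 cont bytes. acc=0x1F
Byte[6]=8D: continuation. acc=(acc<<6)|0x0D=0x7CD
Completed: cp=U+07CD (starts at byte 5)
Byte[7]=99: INVALID lead byte (not 0xxx/110x/1110/11110)

Answer: 7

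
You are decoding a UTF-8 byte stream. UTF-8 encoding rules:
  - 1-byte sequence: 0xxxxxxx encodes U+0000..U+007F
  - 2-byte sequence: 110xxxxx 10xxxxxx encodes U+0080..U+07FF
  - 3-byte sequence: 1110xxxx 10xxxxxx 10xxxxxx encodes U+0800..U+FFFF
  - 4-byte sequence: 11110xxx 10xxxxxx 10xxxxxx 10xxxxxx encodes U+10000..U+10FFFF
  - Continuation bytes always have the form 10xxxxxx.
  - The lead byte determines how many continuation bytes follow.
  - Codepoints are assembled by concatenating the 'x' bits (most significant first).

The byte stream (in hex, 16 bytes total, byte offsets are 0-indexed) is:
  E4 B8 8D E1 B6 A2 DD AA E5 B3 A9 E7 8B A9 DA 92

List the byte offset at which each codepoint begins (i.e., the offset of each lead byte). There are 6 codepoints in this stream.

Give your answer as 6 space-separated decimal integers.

Answer: 0 3 6 8 11 14

Derivation:
Byte[0]=E4: 3-byte lead, need 2 cont bytes. acc=0x4
Byte[1]=B8: continuation. acc=(acc<<6)|0x38=0x138
Byte[2]=8D: continuation. acc=(acc<<6)|0x0D=0x4E0D
Completed: cp=U+4E0D (starts at byte 0)
Byte[3]=E1: 3-byte lead, need 2 cont bytes. acc=0x1
Byte[4]=B6: continuation. acc=(acc<<6)|0x36=0x76
Byte[5]=A2: continuation. acc=(acc<<6)|0x22=0x1DA2
Completed: cp=U+1DA2 (starts at byte 3)
Byte[6]=DD: 2-byte lead, need 1 cont bytes. acc=0x1D
Byte[7]=AA: continuation. acc=(acc<<6)|0x2A=0x76A
Completed: cp=U+076A (starts at byte 6)
Byte[8]=E5: 3-byte lead, need 2 cont bytes. acc=0x5
Byte[9]=B3: continuation. acc=(acc<<6)|0x33=0x173
Byte[10]=A9: continuation. acc=(acc<<6)|0x29=0x5CE9
Completed: cp=U+5CE9 (starts at byte 8)
Byte[11]=E7: 3-byte lead, need 2 cont bytes. acc=0x7
Byte[12]=8B: continuation. acc=(acc<<6)|0x0B=0x1CB
Byte[13]=A9: continuation. acc=(acc<<6)|0x29=0x72E9
Completed: cp=U+72E9 (starts at byte 11)
Byte[14]=DA: 2-byte lead, need 1 cont bytes. acc=0x1A
Byte[15]=92: continuation. acc=(acc<<6)|0x12=0x692
Completed: cp=U+0692 (starts at byte 14)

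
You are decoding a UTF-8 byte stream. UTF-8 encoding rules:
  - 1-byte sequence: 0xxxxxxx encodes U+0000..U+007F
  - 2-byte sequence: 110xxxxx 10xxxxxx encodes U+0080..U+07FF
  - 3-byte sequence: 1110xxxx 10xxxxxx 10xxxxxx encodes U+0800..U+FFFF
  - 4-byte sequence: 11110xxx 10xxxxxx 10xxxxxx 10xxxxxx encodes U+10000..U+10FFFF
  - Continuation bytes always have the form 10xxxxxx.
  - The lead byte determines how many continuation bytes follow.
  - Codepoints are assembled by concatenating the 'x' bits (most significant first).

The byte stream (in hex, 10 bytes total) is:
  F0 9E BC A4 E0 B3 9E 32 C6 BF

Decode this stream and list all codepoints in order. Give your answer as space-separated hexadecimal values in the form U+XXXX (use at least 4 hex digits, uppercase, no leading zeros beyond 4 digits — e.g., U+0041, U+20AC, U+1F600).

Byte[0]=F0: 4-byte lead, need 3 cont bytes. acc=0x0
Byte[1]=9E: continuation. acc=(acc<<6)|0x1E=0x1E
Byte[2]=BC: continuation. acc=(acc<<6)|0x3C=0x7BC
Byte[3]=A4: continuation. acc=(acc<<6)|0x24=0x1EF24
Completed: cp=U+1EF24 (starts at byte 0)
Byte[4]=E0: 3-byte lead, need 2 cont bytes. acc=0x0
Byte[5]=B3: continuation. acc=(acc<<6)|0x33=0x33
Byte[6]=9E: continuation. acc=(acc<<6)|0x1E=0xCDE
Completed: cp=U+0CDE (starts at byte 4)
Byte[7]=32: 1-byte ASCII. cp=U+0032
Byte[8]=C6: 2-byte lead, need 1 cont bytes. acc=0x6
Byte[9]=BF: continuation. acc=(acc<<6)|0x3F=0x1BF
Completed: cp=U+01BF (starts at byte 8)

Answer: U+1EF24 U+0CDE U+0032 U+01BF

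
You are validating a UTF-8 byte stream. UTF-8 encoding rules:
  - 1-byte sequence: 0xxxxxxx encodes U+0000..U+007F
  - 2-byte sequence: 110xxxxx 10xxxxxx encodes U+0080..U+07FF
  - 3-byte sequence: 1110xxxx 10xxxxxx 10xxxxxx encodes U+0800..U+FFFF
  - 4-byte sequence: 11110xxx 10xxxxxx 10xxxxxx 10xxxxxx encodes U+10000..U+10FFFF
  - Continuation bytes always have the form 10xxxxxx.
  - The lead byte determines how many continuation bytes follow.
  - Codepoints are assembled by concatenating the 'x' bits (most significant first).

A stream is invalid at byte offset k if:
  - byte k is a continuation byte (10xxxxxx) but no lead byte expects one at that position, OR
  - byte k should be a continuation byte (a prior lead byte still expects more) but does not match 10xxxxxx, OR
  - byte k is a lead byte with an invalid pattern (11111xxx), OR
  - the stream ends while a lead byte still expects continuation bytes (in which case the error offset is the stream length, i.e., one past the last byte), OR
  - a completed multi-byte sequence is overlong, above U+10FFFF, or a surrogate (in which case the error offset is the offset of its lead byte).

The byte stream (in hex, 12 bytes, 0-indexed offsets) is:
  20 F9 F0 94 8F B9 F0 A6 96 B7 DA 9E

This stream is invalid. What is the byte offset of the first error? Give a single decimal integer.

Byte[0]=20: 1-byte ASCII. cp=U+0020
Byte[1]=F9: INVALID lead byte (not 0xxx/110x/1110/11110)

Answer: 1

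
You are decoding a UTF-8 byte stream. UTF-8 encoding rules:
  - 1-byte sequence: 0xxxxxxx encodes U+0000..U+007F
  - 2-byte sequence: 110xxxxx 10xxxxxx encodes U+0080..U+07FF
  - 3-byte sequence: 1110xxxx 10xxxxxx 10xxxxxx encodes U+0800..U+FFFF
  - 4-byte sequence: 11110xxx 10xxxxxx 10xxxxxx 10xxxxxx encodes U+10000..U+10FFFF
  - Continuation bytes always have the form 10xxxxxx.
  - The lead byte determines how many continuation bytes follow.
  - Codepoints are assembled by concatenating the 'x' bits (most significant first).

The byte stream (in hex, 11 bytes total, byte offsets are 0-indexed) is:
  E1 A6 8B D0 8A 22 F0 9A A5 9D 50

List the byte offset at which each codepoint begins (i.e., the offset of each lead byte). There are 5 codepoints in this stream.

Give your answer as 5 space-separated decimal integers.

Byte[0]=E1: 3-byte lead, need 2 cont bytes. acc=0x1
Byte[1]=A6: continuation. acc=(acc<<6)|0x26=0x66
Byte[2]=8B: continuation. acc=(acc<<6)|0x0B=0x198B
Completed: cp=U+198B (starts at byte 0)
Byte[3]=D0: 2-byte lead, need 1 cont bytes. acc=0x10
Byte[4]=8A: continuation. acc=(acc<<6)|0x0A=0x40A
Completed: cp=U+040A (starts at byte 3)
Byte[5]=22: 1-byte ASCII. cp=U+0022
Byte[6]=F0: 4-byte lead, need 3 cont bytes. acc=0x0
Byte[7]=9A: continuation. acc=(acc<<6)|0x1A=0x1A
Byte[8]=A5: continuation. acc=(acc<<6)|0x25=0x6A5
Byte[9]=9D: continuation. acc=(acc<<6)|0x1D=0x1A95D
Completed: cp=U+1A95D (starts at byte 6)
Byte[10]=50: 1-byte ASCII. cp=U+0050

Answer: 0 3 5 6 10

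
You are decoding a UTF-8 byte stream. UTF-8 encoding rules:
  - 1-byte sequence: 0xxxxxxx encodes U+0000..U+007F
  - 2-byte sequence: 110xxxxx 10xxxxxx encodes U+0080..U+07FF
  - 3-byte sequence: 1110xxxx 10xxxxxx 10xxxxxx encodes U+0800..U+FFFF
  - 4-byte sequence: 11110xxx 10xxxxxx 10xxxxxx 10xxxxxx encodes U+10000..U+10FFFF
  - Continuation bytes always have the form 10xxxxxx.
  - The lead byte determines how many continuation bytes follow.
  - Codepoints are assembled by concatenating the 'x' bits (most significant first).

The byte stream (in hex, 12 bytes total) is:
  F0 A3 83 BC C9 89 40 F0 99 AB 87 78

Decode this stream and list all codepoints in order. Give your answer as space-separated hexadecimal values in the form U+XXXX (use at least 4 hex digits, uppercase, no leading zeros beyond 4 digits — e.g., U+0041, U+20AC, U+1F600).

Answer: U+230FC U+0249 U+0040 U+19AC7 U+0078

Derivation:
Byte[0]=F0: 4-byte lead, need 3 cont bytes. acc=0x0
Byte[1]=A3: continuation. acc=(acc<<6)|0x23=0x23
Byte[2]=83: continuation. acc=(acc<<6)|0x03=0x8C3
Byte[3]=BC: continuation. acc=(acc<<6)|0x3C=0x230FC
Completed: cp=U+230FC (starts at byte 0)
Byte[4]=C9: 2-byte lead, need 1 cont bytes. acc=0x9
Byte[5]=89: continuation. acc=(acc<<6)|0x09=0x249
Completed: cp=U+0249 (starts at byte 4)
Byte[6]=40: 1-byte ASCII. cp=U+0040
Byte[7]=F0: 4-byte lead, need 3 cont bytes. acc=0x0
Byte[8]=99: continuation. acc=(acc<<6)|0x19=0x19
Byte[9]=AB: continuation. acc=(acc<<6)|0x2B=0x66B
Byte[10]=87: continuation. acc=(acc<<6)|0x07=0x19AC7
Completed: cp=U+19AC7 (starts at byte 7)
Byte[11]=78: 1-byte ASCII. cp=U+0078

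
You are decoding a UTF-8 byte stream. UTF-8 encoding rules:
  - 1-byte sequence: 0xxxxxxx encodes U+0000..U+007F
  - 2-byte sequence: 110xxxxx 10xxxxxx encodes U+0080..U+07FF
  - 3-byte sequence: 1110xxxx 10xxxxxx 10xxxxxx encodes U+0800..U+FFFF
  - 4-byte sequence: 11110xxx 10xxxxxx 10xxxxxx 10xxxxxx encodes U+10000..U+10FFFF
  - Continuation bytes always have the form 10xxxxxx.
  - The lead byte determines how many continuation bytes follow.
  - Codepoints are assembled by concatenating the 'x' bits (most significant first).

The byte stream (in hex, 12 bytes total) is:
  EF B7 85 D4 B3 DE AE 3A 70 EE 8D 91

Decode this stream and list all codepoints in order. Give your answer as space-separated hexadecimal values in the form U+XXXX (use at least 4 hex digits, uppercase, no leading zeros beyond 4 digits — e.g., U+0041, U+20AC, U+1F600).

Byte[0]=EF: 3-byte lead, need 2 cont bytes. acc=0xF
Byte[1]=B7: continuation. acc=(acc<<6)|0x37=0x3F7
Byte[2]=85: continuation. acc=(acc<<6)|0x05=0xFDC5
Completed: cp=U+FDC5 (starts at byte 0)
Byte[3]=D4: 2-byte lead, need 1 cont bytes. acc=0x14
Byte[4]=B3: continuation. acc=(acc<<6)|0x33=0x533
Completed: cp=U+0533 (starts at byte 3)
Byte[5]=DE: 2-byte lead, need 1 cont bytes. acc=0x1E
Byte[6]=AE: continuation. acc=(acc<<6)|0x2E=0x7AE
Completed: cp=U+07AE (starts at byte 5)
Byte[7]=3A: 1-byte ASCII. cp=U+003A
Byte[8]=70: 1-byte ASCII. cp=U+0070
Byte[9]=EE: 3-byte lead, need 2 cont bytes. acc=0xE
Byte[10]=8D: continuation. acc=(acc<<6)|0x0D=0x38D
Byte[11]=91: continuation. acc=(acc<<6)|0x11=0xE351
Completed: cp=U+E351 (starts at byte 9)

Answer: U+FDC5 U+0533 U+07AE U+003A U+0070 U+E351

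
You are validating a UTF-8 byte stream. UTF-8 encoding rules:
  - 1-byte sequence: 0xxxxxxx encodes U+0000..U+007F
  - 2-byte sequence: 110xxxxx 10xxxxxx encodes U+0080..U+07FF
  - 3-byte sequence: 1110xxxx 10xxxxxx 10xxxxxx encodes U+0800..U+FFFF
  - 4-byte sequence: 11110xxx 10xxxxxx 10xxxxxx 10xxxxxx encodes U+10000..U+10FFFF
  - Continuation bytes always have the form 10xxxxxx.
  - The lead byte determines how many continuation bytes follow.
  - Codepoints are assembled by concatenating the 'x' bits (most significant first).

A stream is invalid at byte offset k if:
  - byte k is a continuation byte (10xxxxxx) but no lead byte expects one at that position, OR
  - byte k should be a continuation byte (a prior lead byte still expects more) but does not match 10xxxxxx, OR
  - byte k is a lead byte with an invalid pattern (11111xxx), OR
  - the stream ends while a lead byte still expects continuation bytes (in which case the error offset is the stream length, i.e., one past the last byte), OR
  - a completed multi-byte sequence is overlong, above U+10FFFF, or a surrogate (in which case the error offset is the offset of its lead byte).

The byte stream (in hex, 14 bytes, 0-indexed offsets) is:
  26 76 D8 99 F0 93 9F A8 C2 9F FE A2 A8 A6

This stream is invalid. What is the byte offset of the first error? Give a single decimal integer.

Byte[0]=26: 1-byte ASCII. cp=U+0026
Byte[1]=76: 1-byte ASCII. cp=U+0076
Byte[2]=D8: 2-byte lead, need 1 cont bytes. acc=0x18
Byte[3]=99: continuation. acc=(acc<<6)|0x19=0x619
Completed: cp=U+0619 (starts at byte 2)
Byte[4]=F0: 4-byte lead, need 3 cont bytes. acc=0x0
Byte[5]=93: continuation. acc=(acc<<6)|0x13=0x13
Byte[6]=9F: continuation. acc=(acc<<6)|0x1F=0x4DF
Byte[7]=A8: continuation. acc=(acc<<6)|0x28=0x137E8
Completed: cp=U+137E8 (starts at byte 4)
Byte[8]=C2: 2-byte lead, need 1 cont bytes. acc=0x2
Byte[9]=9F: continuation. acc=(acc<<6)|0x1F=0x9F
Completed: cp=U+009F (starts at byte 8)
Byte[10]=FE: INVALID lead byte (not 0xxx/110x/1110/11110)

Answer: 10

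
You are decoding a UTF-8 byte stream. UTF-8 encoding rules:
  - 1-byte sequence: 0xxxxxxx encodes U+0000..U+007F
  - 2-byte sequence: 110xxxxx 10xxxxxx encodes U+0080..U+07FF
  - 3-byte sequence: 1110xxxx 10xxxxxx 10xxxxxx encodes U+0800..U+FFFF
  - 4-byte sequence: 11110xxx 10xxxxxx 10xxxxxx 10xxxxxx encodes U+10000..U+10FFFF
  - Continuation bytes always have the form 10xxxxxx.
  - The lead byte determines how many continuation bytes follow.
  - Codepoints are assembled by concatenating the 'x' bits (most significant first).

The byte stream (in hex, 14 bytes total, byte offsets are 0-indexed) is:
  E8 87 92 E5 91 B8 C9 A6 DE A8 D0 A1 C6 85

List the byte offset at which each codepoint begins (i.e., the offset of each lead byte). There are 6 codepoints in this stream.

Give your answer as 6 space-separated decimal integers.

Byte[0]=E8: 3-byte lead, need 2 cont bytes. acc=0x8
Byte[1]=87: continuation. acc=(acc<<6)|0x07=0x207
Byte[2]=92: continuation. acc=(acc<<6)|0x12=0x81D2
Completed: cp=U+81D2 (starts at byte 0)
Byte[3]=E5: 3-byte lead, need 2 cont bytes. acc=0x5
Byte[4]=91: continuation. acc=(acc<<6)|0x11=0x151
Byte[5]=B8: continuation. acc=(acc<<6)|0x38=0x5478
Completed: cp=U+5478 (starts at byte 3)
Byte[6]=C9: 2-byte lead, need 1 cont bytes. acc=0x9
Byte[7]=A6: continuation. acc=(acc<<6)|0x26=0x266
Completed: cp=U+0266 (starts at byte 6)
Byte[8]=DE: 2-byte lead, need 1 cont bytes. acc=0x1E
Byte[9]=A8: continuation. acc=(acc<<6)|0x28=0x7A8
Completed: cp=U+07A8 (starts at byte 8)
Byte[10]=D0: 2-byte lead, need 1 cont bytes. acc=0x10
Byte[11]=A1: continuation. acc=(acc<<6)|0x21=0x421
Completed: cp=U+0421 (starts at byte 10)
Byte[12]=C6: 2-byte lead, need 1 cont bytes. acc=0x6
Byte[13]=85: continuation. acc=(acc<<6)|0x05=0x185
Completed: cp=U+0185 (starts at byte 12)

Answer: 0 3 6 8 10 12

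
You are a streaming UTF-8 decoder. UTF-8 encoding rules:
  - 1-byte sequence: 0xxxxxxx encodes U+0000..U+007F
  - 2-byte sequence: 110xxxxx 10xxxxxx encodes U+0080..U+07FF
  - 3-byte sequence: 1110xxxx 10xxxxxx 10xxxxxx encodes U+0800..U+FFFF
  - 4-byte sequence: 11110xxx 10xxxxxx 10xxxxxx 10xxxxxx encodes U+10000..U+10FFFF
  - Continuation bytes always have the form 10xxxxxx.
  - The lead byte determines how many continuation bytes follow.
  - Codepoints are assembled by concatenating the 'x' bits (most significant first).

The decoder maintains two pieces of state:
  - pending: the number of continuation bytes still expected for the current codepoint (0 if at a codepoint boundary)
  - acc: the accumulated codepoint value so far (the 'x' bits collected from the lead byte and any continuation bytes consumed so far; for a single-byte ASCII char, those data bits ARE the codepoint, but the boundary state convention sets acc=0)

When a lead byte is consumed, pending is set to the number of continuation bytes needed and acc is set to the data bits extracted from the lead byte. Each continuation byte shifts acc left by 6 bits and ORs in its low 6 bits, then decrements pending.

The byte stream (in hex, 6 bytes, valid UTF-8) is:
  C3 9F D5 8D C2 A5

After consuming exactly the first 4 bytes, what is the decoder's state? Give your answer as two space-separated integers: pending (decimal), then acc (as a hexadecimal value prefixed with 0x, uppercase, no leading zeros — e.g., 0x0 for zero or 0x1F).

Answer: 0 0x54D

Derivation:
Byte[0]=C3: 2-byte lead. pending=1, acc=0x3
Byte[1]=9F: continuation. acc=(acc<<6)|0x1F=0xDF, pending=0
Byte[2]=D5: 2-byte lead. pending=1, acc=0x15
Byte[3]=8D: continuation. acc=(acc<<6)|0x0D=0x54D, pending=0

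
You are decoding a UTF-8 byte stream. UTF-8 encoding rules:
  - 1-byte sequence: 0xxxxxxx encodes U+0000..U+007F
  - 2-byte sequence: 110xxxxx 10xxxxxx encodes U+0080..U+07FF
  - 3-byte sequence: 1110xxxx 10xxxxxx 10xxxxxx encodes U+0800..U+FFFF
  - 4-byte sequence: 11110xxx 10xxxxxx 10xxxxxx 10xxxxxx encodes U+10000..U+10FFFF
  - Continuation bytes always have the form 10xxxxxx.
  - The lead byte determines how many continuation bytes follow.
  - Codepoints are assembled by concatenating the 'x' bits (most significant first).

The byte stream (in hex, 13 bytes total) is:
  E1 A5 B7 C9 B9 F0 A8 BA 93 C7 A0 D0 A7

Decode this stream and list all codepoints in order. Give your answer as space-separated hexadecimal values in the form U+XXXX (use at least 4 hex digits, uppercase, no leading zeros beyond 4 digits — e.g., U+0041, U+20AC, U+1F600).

Answer: U+1977 U+0279 U+28E93 U+01E0 U+0427

Derivation:
Byte[0]=E1: 3-byte lead, need 2 cont bytes. acc=0x1
Byte[1]=A5: continuation. acc=(acc<<6)|0x25=0x65
Byte[2]=B7: continuation. acc=(acc<<6)|0x37=0x1977
Completed: cp=U+1977 (starts at byte 0)
Byte[3]=C9: 2-byte lead, need 1 cont bytes. acc=0x9
Byte[4]=B9: continuation. acc=(acc<<6)|0x39=0x279
Completed: cp=U+0279 (starts at byte 3)
Byte[5]=F0: 4-byte lead, need 3 cont bytes. acc=0x0
Byte[6]=A8: continuation. acc=(acc<<6)|0x28=0x28
Byte[7]=BA: continuation. acc=(acc<<6)|0x3A=0xA3A
Byte[8]=93: continuation. acc=(acc<<6)|0x13=0x28E93
Completed: cp=U+28E93 (starts at byte 5)
Byte[9]=C7: 2-byte lead, need 1 cont bytes. acc=0x7
Byte[10]=A0: continuation. acc=(acc<<6)|0x20=0x1E0
Completed: cp=U+01E0 (starts at byte 9)
Byte[11]=D0: 2-byte lead, need 1 cont bytes. acc=0x10
Byte[12]=A7: continuation. acc=(acc<<6)|0x27=0x427
Completed: cp=U+0427 (starts at byte 11)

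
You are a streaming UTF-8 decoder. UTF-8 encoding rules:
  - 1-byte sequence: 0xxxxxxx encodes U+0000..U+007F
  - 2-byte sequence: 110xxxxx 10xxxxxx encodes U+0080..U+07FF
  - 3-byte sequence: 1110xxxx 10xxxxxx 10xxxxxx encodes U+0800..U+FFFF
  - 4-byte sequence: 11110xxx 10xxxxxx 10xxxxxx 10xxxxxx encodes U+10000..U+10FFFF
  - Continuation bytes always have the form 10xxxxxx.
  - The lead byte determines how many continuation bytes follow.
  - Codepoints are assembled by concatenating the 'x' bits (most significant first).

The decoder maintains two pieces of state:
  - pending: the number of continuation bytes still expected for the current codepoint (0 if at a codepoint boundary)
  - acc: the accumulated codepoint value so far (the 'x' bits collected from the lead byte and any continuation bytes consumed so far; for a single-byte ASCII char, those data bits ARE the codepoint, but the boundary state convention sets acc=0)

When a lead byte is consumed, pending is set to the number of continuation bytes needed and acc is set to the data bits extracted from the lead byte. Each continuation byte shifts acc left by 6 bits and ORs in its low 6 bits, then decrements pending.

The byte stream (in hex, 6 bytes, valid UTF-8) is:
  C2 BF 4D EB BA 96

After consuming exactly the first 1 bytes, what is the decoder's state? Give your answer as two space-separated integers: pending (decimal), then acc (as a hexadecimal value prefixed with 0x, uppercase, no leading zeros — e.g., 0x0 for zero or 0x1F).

Answer: 1 0x2

Derivation:
Byte[0]=C2: 2-byte lead. pending=1, acc=0x2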